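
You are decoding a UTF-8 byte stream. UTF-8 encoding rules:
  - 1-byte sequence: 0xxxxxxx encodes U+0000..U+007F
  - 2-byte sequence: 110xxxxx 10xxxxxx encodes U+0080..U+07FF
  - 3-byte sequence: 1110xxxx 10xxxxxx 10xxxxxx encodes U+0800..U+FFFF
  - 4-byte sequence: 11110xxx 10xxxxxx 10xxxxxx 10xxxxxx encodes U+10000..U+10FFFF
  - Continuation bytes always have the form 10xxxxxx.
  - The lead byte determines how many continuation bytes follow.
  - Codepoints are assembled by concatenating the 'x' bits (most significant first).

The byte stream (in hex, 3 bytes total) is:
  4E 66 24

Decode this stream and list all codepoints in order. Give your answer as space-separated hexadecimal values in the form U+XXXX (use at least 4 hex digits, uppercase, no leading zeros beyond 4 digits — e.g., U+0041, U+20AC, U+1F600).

Answer: U+004E U+0066 U+0024

Derivation:
Byte[0]=4E: 1-byte ASCII. cp=U+004E
Byte[1]=66: 1-byte ASCII. cp=U+0066
Byte[2]=24: 1-byte ASCII. cp=U+0024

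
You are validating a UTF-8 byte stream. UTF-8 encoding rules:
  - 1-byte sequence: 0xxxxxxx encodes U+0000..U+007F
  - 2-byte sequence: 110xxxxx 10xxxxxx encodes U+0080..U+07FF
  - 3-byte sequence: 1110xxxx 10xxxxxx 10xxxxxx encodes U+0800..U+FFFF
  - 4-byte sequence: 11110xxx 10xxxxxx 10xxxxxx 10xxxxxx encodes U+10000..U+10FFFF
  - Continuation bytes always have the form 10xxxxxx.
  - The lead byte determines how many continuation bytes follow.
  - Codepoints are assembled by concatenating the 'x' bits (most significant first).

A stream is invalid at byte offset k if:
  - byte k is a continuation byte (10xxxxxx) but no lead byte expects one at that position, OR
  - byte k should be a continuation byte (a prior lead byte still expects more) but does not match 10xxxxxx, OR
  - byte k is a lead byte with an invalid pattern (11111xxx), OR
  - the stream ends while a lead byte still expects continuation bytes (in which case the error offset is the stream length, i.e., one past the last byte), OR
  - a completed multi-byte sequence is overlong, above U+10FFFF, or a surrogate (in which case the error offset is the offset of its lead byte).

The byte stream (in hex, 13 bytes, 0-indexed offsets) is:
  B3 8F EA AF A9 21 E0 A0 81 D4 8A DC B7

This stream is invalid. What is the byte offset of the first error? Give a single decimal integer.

Answer: 0

Derivation:
Byte[0]=B3: INVALID lead byte (not 0xxx/110x/1110/11110)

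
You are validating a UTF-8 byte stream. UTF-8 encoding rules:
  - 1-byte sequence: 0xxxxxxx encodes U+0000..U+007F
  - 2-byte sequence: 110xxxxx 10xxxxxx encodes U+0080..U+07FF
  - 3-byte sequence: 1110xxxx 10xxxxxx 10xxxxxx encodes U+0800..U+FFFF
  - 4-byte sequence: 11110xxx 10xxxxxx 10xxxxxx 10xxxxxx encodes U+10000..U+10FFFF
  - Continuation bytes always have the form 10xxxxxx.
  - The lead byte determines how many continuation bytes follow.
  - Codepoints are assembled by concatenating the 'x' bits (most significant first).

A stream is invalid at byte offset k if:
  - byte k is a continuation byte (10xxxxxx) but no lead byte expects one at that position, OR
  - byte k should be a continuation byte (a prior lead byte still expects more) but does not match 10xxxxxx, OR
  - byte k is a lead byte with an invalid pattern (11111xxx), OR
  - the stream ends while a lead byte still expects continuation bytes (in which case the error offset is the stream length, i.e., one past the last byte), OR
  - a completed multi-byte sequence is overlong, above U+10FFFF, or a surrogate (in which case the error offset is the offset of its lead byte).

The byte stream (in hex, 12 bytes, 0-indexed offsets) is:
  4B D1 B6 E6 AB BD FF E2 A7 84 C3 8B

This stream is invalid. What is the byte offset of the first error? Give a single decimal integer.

Byte[0]=4B: 1-byte ASCII. cp=U+004B
Byte[1]=D1: 2-byte lead, need 1 cont bytes. acc=0x11
Byte[2]=B6: continuation. acc=(acc<<6)|0x36=0x476
Completed: cp=U+0476 (starts at byte 1)
Byte[3]=E6: 3-byte lead, need 2 cont bytes. acc=0x6
Byte[4]=AB: continuation. acc=(acc<<6)|0x2B=0x1AB
Byte[5]=BD: continuation. acc=(acc<<6)|0x3D=0x6AFD
Completed: cp=U+6AFD (starts at byte 3)
Byte[6]=FF: INVALID lead byte (not 0xxx/110x/1110/11110)

Answer: 6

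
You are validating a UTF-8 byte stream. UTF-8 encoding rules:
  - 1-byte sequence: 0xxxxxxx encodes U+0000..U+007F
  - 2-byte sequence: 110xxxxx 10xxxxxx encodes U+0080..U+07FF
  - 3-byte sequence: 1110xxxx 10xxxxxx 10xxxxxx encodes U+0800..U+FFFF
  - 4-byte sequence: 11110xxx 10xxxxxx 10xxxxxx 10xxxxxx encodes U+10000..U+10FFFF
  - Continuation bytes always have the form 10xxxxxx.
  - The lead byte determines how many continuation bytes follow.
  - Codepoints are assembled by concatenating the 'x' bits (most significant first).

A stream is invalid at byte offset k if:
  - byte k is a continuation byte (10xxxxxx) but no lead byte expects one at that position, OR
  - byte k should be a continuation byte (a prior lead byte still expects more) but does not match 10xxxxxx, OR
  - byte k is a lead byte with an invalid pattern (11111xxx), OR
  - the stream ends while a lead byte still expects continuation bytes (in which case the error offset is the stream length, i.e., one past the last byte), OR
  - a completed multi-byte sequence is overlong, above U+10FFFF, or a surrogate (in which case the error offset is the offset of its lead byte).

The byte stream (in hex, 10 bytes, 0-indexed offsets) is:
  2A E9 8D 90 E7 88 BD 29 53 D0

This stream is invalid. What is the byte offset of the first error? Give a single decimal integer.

Answer: 10

Derivation:
Byte[0]=2A: 1-byte ASCII. cp=U+002A
Byte[1]=E9: 3-byte lead, need 2 cont bytes. acc=0x9
Byte[2]=8D: continuation. acc=(acc<<6)|0x0D=0x24D
Byte[3]=90: continuation. acc=(acc<<6)|0x10=0x9350
Completed: cp=U+9350 (starts at byte 1)
Byte[4]=E7: 3-byte lead, need 2 cont bytes. acc=0x7
Byte[5]=88: continuation. acc=(acc<<6)|0x08=0x1C8
Byte[6]=BD: continuation. acc=(acc<<6)|0x3D=0x723D
Completed: cp=U+723D (starts at byte 4)
Byte[7]=29: 1-byte ASCII. cp=U+0029
Byte[8]=53: 1-byte ASCII. cp=U+0053
Byte[9]=D0: 2-byte lead, need 1 cont bytes. acc=0x10
Byte[10]: stream ended, expected continuation. INVALID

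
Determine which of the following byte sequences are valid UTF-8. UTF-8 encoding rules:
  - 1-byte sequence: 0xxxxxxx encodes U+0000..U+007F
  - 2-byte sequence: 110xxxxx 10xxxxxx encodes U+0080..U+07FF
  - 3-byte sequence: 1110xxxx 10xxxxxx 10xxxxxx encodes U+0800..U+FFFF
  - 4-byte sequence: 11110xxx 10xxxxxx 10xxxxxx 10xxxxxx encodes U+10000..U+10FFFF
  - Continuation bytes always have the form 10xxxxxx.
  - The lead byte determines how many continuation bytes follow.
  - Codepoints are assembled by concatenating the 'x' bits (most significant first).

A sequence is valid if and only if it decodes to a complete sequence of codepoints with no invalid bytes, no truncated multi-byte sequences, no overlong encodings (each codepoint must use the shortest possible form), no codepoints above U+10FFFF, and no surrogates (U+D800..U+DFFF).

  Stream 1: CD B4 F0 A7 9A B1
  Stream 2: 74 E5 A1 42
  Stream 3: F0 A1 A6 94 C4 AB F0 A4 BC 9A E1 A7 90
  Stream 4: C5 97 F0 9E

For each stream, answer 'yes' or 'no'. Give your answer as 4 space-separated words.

Stream 1: decodes cleanly. VALID
Stream 2: error at byte offset 3. INVALID
Stream 3: decodes cleanly. VALID
Stream 4: error at byte offset 4. INVALID

Answer: yes no yes no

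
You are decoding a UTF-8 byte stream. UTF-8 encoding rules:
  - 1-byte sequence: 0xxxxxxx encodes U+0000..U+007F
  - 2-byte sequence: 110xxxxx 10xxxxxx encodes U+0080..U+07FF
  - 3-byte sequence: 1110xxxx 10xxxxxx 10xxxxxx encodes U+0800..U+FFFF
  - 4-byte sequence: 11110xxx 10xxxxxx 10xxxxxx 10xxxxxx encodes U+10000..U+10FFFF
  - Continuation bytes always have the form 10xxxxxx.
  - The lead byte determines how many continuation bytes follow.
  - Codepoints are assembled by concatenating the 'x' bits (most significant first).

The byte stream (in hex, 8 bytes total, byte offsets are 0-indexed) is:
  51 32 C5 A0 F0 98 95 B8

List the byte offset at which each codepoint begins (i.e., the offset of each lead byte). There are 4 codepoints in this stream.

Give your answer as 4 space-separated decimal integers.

Answer: 0 1 2 4

Derivation:
Byte[0]=51: 1-byte ASCII. cp=U+0051
Byte[1]=32: 1-byte ASCII. cp=U+0032
Byte[2]=C5: 2-byte lead, need 1 cont bytes. acc=0x5
Byte[3]=A0: continuation. acc=(acc<<6)|0x20=0x160
Completed: cp=U+0160 (starts at byte 2)
Byte[4]=F0: 4-byte lead, need 3 cont bytes. acc=0x0
Byte[5]=98: continuation. acc=(acc<<6)|0x18=0x18
Byte[6]=95: continuation. acc=(acc<<6)|0x15=0x615
Byte[7]=B8: continuation. acc=(acc<<6)|0x38=0x18578
Completed: cp=U+18578 (starts at byte 4)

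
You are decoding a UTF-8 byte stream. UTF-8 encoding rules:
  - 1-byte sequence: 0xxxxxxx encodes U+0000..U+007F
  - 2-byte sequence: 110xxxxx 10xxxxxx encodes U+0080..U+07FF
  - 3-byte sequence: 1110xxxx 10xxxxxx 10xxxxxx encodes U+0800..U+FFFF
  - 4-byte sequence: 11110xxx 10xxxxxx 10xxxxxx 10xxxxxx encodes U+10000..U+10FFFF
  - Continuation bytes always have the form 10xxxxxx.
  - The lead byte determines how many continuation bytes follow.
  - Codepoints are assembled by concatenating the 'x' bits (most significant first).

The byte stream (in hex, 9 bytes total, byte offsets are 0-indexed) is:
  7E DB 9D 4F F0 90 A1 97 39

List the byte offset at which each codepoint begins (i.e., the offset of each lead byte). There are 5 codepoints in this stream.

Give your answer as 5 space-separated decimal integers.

Answer: 0 1 3 4 8

Derivation:
Byte[0]=7E: 1-byte ASCII. cp=U+007E
Byte[1]=DB: 2-byte lead, need 1 cont bytes. acc=0x1B
Byte[2]=9D: continuation. acc=(acc<<6)|0x1D=0x6DD
Completed: cp=U+06DD (starts at byte 1)
Byte[3]=4F: 1-byte ASCII. cp=U+004F
Byte[4]=F0: 4-byte lead, need 3 cont bytes. acc=0x0
Byte[5]=90: continuation. acc=(acc<<6)|0x10=0x10
Byte[6]=A1: continuation. acc=(acc<<6)|0x21=0x421
Byte[7]=97: continuation. acc=(acc<<6)|0x17=0x10857
Completed: cp=U+10857 (starts at byte 4)
Byte[8]=39: 1-byte ASCII. cp=U+0039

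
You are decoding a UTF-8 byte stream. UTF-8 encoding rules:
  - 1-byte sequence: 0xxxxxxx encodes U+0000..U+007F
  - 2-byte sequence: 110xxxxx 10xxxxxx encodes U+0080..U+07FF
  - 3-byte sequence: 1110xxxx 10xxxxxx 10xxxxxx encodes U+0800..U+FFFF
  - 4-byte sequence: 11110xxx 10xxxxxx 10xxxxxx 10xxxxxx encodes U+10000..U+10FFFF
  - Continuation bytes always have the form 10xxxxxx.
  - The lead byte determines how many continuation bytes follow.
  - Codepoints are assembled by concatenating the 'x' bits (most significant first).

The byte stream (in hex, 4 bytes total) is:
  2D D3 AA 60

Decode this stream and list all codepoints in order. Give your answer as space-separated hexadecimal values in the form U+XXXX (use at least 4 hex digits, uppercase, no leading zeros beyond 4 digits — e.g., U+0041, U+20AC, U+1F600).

Byte[0]=2D: 1-byte ASCII. cp=U+002D
Byte[1]=D3: 2-byte lead, need 1 cont bytes. acc=0x13
Byte[2]=AA: continuation. acc=(acc<<6)|0x2A=0x4EA
Completed: cp=U+04EA (starts at byte 1)
Byte[3]=60: 1-byte ASCII. cp=U+0060

Answer: U+002D U+04EA U+0060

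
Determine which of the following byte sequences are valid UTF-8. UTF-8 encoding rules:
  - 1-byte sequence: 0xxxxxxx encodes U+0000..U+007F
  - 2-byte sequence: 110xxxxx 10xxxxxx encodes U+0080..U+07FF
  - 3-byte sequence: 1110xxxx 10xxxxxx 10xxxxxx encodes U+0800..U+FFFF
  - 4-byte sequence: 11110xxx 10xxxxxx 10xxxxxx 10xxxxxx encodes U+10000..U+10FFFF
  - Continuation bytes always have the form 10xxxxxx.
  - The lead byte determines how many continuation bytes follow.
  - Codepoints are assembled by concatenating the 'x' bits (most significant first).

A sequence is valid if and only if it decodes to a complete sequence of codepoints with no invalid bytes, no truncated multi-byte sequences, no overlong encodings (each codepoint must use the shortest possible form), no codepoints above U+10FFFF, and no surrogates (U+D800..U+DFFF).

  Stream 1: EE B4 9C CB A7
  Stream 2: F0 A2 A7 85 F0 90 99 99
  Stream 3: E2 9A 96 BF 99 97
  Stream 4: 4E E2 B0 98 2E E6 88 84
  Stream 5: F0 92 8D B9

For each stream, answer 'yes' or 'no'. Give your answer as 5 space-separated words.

Stream 1: decodes cleanly. VALID
Stream 2: decodes cleanly. VALID
Stream 3: error at byte offset 3. INVALID
Stream 4: decodes cleanly. VALID
Stream 5: decodes cleanly. VALID

Answer: yes yes no yes yes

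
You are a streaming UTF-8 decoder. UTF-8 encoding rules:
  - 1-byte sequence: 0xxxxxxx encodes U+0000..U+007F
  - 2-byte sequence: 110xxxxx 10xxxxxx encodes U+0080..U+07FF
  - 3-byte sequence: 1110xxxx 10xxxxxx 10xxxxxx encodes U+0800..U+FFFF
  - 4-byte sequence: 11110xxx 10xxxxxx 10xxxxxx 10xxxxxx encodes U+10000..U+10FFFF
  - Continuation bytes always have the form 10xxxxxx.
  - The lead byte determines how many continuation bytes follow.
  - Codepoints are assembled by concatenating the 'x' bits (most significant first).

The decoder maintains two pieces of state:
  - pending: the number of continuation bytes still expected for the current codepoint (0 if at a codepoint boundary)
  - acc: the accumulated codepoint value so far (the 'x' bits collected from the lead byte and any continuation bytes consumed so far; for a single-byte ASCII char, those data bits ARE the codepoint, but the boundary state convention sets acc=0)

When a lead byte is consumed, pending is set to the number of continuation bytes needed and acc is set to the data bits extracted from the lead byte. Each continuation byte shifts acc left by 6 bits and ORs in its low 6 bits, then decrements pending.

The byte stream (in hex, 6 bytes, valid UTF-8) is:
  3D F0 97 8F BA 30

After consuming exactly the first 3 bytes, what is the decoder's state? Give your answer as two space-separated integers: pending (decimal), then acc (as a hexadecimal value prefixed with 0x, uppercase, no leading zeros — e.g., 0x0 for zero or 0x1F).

Answer: 2 0x17

Derivation:
Byte[0]=3D: 1-byte. pending=0, acc=0x0
Byte[1]=F0: 4-byte lead. pending=3, acc=0x0
Byte[2]=97: continuation. acc=(acc<<6)|0x17=0x17, pending=2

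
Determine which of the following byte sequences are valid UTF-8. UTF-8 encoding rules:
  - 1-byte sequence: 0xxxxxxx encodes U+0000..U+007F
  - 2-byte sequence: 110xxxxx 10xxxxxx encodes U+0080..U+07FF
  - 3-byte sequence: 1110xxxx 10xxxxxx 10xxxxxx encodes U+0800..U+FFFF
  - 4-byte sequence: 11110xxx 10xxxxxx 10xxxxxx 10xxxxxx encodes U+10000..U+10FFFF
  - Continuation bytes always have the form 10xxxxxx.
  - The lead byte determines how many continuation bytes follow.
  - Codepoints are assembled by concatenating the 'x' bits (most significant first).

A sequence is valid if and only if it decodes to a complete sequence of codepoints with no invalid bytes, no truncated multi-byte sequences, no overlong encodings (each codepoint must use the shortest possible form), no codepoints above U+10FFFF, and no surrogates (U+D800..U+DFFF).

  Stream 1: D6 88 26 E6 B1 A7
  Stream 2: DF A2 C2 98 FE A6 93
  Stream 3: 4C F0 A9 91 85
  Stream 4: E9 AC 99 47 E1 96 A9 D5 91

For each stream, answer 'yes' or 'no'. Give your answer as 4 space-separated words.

Stream 1: decodes cleanly. VALID
Stream 2: error at byte offset 4. INVALID
Stream 3: decodes cleanly. VALID
Stream 4: decodes cleanly. VALID

Answer: yes no yes yes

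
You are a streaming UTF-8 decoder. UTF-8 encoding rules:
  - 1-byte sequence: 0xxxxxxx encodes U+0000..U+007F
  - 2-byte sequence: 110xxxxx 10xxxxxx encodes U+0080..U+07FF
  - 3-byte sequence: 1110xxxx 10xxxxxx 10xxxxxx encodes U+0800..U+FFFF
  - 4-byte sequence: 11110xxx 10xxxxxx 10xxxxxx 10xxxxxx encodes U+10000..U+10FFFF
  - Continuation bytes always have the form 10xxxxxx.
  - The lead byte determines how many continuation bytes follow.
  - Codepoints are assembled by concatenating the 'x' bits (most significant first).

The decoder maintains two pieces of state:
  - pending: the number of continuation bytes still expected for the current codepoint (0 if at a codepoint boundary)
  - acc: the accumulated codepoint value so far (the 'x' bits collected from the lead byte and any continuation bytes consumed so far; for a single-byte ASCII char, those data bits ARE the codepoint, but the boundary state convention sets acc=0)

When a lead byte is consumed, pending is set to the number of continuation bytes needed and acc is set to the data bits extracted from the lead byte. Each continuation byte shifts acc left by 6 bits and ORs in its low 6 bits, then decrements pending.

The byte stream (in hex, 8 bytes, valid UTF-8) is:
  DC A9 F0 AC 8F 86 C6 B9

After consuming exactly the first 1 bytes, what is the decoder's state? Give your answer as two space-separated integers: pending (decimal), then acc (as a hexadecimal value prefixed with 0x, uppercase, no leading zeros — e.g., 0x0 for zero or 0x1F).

Answer: 1 0x1C

Derivation:
Byte[0]=DC: 2-byte lead. pending=1, acc=0x1C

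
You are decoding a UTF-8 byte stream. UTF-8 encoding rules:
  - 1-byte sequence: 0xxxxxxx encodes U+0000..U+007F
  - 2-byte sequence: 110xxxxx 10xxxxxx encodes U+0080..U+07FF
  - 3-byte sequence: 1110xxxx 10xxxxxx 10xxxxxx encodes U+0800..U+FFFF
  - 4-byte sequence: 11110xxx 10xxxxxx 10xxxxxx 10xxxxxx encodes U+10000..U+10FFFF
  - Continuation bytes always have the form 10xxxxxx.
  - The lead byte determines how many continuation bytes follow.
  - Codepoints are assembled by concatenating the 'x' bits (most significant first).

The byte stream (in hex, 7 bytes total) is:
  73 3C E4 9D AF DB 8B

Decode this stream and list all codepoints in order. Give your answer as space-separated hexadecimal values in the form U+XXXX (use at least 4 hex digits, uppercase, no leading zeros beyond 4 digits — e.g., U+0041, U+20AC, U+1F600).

Byte[0]=73: 1-byte ASCII. cp=U+0073
Byte[1]=3C: 1-byte ASCII. cp=U+003C
Byte[2]=E4: 3-byte lead, need 2 cont bytes. acc=0x4
Byte[3]=9D: continuation. acc=(acc<<6)|0x1D=0x11D
Byte[4]=AF: continuation. acc=(acc<<6)|0x2F=0x476F
Completed: cp=U+476F (starts at byte 2)
Byte[5]=DB: 2-byte lead, need 1 cont bytes. acc=0x1B
Byte[6]=8B: continuation. acc=(acc<<6)|0x0B=0x6CB
Completed: cp=U+06CB (starts at byte 5)

Answer: U+0073 U+003C U+476F U+06CB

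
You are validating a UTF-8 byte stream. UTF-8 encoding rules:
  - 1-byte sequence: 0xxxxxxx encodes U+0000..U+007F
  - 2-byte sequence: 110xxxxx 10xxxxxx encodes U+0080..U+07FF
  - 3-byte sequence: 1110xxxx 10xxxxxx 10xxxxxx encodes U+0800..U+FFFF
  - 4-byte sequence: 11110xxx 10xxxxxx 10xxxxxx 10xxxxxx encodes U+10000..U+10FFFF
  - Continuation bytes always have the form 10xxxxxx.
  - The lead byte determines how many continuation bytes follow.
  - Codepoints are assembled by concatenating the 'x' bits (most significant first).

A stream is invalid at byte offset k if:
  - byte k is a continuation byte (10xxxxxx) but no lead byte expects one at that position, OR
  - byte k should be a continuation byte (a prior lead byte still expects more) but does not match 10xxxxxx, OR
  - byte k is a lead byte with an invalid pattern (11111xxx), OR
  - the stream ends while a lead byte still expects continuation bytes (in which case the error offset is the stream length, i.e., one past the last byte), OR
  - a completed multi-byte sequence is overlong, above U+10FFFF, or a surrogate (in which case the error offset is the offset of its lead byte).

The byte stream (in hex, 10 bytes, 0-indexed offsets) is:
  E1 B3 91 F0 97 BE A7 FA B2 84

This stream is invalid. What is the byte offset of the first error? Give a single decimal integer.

Answer: 7

Derivation:
Byte[0]=E1: 3-byte lead, need 2 cont bytes. acc=0x1
Byte[1]=B3: continuation. acc=(acc<<6)|0x33=0x73
Byte[2]=91: continuation. acc=(acc<<6)|0x11=0x1CD1
Completed: cp=U+1CD1 (starts at byte 0)
Byte[3]=F0: 4-byte lead, need 3 cont bytes. acc=0x0
Byte[4]=97: continuation. acc=(acc<<6)|0x17=0x17
Byte[5]=BE: continuation. acc=(acc<<6)|0x3E=0x5FE
Byte[6]=A7: continuation. acc=(acc<<6)|0x27=0x17FA7
Completed: cp=U+17FA7 (starts at byte 3)
Byte[7]=FA: INVALID lead byte (not 0xxx/110x/1110/11110)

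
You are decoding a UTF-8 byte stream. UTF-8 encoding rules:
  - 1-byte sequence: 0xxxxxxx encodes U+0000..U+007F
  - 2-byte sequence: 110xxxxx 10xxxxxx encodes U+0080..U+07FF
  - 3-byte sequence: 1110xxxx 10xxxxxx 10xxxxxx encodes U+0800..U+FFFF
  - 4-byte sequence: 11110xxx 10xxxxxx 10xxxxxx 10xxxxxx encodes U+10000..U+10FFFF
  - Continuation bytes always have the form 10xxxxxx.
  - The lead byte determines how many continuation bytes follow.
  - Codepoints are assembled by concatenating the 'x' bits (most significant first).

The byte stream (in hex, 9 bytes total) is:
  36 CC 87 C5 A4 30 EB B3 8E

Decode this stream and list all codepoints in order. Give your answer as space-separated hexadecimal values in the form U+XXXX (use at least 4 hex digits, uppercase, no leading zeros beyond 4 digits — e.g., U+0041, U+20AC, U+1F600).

Byte[0]=36: 1-byte ASCII. cp=U+0036
Byte[1]=CC: 2-byte lead, need 1 cont bytes. acc=0xC
Byte[2]=87: continuation. acc=(acc<<6)|0x07=0x307
Completed: cp=U+0307 (starts at byte 1)
Byte[3]=C5: 2-byte lead, need 1 cont bytes. acc=0x5
Byte[4]=A4: continuation. acc=(acc<<6)|0x24=0x164
Completed: cp=U+0164 (starts at byte 3)
Byte[5]=30: 1-byte ASCII. cp=U+0030
Byte[6]=EB: 3-byte lead, need 2 cont bytes. acc=0xB
Byte[7]=B3: continuation. acc=(acc<<6)|0x33=0x2F3
Byte[8]=8E: continuation. acc=(acc<<6)|0x0E=0xBCCE
Completed: cp=U+BCCE (starts at byte 6)

Answer: U+0036 U+0307 U+0164 U+0030 U+BCCE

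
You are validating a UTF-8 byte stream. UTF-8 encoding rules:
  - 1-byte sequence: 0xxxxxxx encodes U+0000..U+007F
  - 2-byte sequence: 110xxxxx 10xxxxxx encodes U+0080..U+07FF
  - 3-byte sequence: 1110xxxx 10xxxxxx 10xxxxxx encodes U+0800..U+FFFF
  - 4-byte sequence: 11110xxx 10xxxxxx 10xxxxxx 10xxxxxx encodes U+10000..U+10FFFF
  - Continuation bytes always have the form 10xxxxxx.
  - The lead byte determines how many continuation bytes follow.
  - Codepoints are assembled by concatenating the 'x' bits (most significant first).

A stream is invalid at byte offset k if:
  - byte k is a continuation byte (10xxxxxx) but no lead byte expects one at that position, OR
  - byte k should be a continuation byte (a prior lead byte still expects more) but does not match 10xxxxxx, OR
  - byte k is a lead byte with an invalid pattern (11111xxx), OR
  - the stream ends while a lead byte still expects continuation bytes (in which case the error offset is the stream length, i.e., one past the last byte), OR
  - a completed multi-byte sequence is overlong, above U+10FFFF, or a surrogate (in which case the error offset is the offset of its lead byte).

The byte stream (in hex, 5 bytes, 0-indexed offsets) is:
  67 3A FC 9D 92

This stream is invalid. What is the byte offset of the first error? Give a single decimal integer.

Byte[0]=67: 1-byte ASCII. cp=U+0067
Byte[1]=3A: 1-byte ASCII. cp=U+003A
Byte[2]=FC: INVALID lead byte (not 0xxx/110x/1110/11110)

Answer: 2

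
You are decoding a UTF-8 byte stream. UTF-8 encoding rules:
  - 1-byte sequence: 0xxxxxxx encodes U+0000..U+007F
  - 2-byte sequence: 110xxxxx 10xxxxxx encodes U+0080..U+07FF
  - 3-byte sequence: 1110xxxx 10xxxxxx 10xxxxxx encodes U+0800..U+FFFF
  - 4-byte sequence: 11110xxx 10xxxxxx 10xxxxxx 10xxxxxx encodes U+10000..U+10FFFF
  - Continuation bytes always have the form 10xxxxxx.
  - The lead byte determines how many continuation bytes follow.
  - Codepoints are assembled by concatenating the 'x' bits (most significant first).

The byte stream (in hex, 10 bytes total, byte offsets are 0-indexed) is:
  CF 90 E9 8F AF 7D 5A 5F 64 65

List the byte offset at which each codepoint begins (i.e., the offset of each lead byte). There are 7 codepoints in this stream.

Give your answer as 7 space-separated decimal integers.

Byte[0]=CF: 2-byte lead, need 1 cont bytes. acc=0xF
Byte[1]=90: continuation. acc=(acc<<6)|0x10=0x3D0
Completed: cp=U+03D0 (starts at byte 0)
Byte[2]=E9: 3-byte lead, need 2 cont bytes. acc=0x9
Byte[3]=8F: continuation. acc=(acc<<6)|0x0F=0x24F
Byte[4]=AF: continuation. acc=(acc<<6)|0x2F=0x93EF
Completed: cp=U+93EF (starts at byte 2)
Byte[5]=7D: 1-byte ASCII. cp=U+007D
Byte[6]=5A: 1-byte ASCII. cp=U+005A
Byte[7]=5F: 1-byte ASCII. cp=U+005F
Byte[8]=64: 1-byte ASCII. cp=U+0064
Byte[9]=65: 1-byte ASCII. cp=U+0065

Answer: 0 2 5 6 7 8 9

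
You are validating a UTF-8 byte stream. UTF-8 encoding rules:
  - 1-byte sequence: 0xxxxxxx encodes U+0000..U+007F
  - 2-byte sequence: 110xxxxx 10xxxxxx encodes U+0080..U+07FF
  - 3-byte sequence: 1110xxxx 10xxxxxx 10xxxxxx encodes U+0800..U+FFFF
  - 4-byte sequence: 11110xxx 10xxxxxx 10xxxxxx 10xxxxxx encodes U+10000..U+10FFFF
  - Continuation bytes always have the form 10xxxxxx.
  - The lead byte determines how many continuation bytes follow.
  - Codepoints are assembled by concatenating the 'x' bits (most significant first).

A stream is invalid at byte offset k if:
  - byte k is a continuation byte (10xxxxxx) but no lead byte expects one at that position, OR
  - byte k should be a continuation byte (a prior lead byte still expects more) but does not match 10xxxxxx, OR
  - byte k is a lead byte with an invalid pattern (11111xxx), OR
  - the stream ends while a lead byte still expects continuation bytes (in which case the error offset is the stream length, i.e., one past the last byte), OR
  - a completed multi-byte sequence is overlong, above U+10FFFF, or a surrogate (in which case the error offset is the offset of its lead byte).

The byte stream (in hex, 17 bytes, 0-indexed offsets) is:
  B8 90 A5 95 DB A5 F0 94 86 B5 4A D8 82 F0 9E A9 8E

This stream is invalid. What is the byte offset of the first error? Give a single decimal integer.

Answer: 0

Derivation:
Byte[0]=B8: INVALID lead byte (not 0xxx/110x/1110/11110)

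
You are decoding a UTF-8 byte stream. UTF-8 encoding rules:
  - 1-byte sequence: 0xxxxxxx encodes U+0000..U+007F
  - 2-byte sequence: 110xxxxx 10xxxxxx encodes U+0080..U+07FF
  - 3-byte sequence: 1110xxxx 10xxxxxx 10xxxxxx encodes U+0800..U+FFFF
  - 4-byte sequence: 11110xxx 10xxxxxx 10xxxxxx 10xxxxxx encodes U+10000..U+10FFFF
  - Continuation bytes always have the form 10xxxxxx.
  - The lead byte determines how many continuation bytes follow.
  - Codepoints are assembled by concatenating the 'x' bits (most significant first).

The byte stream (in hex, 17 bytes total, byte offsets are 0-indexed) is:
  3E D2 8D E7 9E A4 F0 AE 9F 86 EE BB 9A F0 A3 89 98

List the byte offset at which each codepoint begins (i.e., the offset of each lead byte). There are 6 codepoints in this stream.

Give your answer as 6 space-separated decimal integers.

Byte[0]=3E: 1-byte ASCII. cp=U+003E
Byte[1]=D2: 2-byte lead, need 1 cont bytes. acc=0x12
Byte[2]=8D: continuation. acc=(acc<<6)|0x0D=0x48D
Completed: cp=U+048D (starts at byte 1)
Byte[3]=E7: 3-byte lead, need 2 cont bytes. acc=0x7
Byte[4]=9E: continuation. acc=(acc<<6)|0x1E=0x1DE
Byte[5]=A4: continuation. acc=(acc<<6)|0x24=0x77A4
Completed: cp=U+77A4 (starts at byte 3)
Byte[6]=F0: 4-byte lead, need 3 cont bytes. acc=0x0
Byte[7]=AE: continuation. acc=(acc<<6)|0x2E=0x2E
Byte[8]=9F: continuation. acc=(acc<<6)|0x1F=0xB9F
Byte[9]=86: continuation. acc=(acc<<6)|0x06=0x2E7C6
Completed: cp=U+2E7C6 (starts at byte 6)
Byte[10]=EE: 3-byte lead, need 2 cont bytes. acc=0xE
Byte[11]=BB: continuation. acc=(acc<<6)|0x3B=0x3BB
Byte[12]=9A: continuation. acc=(acc<<6)|0x1A=0xEEDA
Completed: cp=U+EEDA (starts at byte 10)
Byte[13]=F0: 4-byte lead, need 3 cont bytes. acc=0x0
Byte[14]=A3: continuation. acc=(acc<<6)|0x23=0x23
Byte[15]=89: continuation. acc=(acc<<6)|0x09=0x8C9
Byte[16]=98: continuation. acc=(acc<<6)|0x18=0x23258
Completed: cp=U+23258 (starts at byte 13)

Answer: 0 1 3 6 10 13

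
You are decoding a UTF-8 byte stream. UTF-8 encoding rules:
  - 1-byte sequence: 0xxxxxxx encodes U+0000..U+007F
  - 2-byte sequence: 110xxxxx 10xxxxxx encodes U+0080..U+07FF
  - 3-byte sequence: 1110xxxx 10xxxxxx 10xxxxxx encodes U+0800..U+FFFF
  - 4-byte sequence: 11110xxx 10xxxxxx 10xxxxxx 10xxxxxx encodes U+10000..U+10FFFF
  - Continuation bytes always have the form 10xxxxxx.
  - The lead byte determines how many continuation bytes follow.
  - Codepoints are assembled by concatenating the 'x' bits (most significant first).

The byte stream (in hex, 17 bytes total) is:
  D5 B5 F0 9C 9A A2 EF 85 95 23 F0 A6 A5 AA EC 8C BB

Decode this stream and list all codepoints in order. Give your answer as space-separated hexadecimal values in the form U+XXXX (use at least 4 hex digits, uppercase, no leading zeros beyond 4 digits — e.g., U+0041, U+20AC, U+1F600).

Byte[0]=D5: 2-byte lead, need 1 cont bytes. acc=0x15
Byte[1]=B5: continuation. acc=(acc<<6)|0x35=0x575
Completed: cp=U+0575 (starts at byte 0)
Byte[2]=F0: 4-byte lead, need 3 cont bytes. acc=0x0
Byte[3]=9C: continuation. acc=(acc<<6)|0x1C=0x1C
Byte[4]=9A: continuation. acc=(acc<<6)|0x1A=0x71A
Byte[5]=A2: continuation. acc=(acc<<6)|0x22=0x1C6A2
Completed: cp=U+1C6A2 (starts at byte 2)
Byte[6]=EF: 3-byte lead, need 2 cont bytes. acc=0xF
Byte[7]=85: continuation. acc=(acc<<6)|0x05=0x3C5
Byte[8]=95: continuation. acc=(acc<<6)|0x15=0xF155
Completed: cp=U+F155 (starts at byte 6)
Byte[9]=23: 1-byte ASCII. cp=U+0023
Byte[10]=F0: 4-byte lead, need 3 cont bytes. acc=0x0
Byte[11]=A6: continuation. acc=(acc<<6)|0x26=0x26
Byte[12]=A5: continuation. acc=(acc<<6)|0x25=0x9A5
Byte[13]=AA: continuation. acc=(acc<<6)|0x2A=0x2696A
Completed: cp=U+2696A (starts at byte 10)
Byte[14]=EC: 3-byte lead, need 2 cont bytes. acc=0xC
Byte[15]=8C: continuation. acc=(acc<<6)|0x0C=0x30C
Byte[16]=BB: continuation. acc=(acc<<6)|0x3B=0xC33B
Completed: cp=U+C33B (starts at byte 14)

Answer: U+0575 U+1C6A2 U+F155 U+0023 U+2696A U+C33B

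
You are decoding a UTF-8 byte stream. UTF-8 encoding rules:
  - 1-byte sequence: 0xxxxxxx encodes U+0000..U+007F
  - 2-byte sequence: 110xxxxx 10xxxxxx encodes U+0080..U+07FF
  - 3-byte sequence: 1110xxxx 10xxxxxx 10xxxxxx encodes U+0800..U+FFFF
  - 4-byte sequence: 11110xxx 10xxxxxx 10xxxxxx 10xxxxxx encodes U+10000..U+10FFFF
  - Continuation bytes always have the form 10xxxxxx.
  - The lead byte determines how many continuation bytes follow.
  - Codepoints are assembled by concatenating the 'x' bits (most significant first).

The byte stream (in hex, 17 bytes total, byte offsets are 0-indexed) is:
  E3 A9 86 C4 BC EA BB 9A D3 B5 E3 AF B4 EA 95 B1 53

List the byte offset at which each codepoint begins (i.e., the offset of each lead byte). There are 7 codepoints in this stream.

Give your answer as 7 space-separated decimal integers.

Answer: 0 3 5 8 10 13 16

Derivation:
Byte[0]=E3: 3-byte lead, need 2 cont bytes. acc=0x3
Byte[1]=A9: continuation. acc=(acc<<6)|0x29=0xE9
Byte[2]=86: continuation. acc=(acc<<6)|0x06=0x3A46
Completed: cp=U+3A46 (starts at byte 0)
Byte[3]=C4: 2-byte lead, need 1 cont bytes. acc=0x4
Byte[4]=BC: continuation. acc=(acc<<6)|0x3C=0x13C
Completed: cp=U+013C (starts at byte 3)
Byte[5]=EA: 3-byte lead, need 2 cont bytes. acc=0xA
Byte[6]=BB: continuation. acc=(acc<<6)|0x3B=0x2BB
Byte[7]=9A: continuation. acc=(acc<<6)|0x1A=0xAEDA
Completed: cp=U+AEDA (starts at byte 5)
Byte[8]=D3: 2-byte lead, need 1 cont bytes. acc=0x13
Byte[9]=B5: continuation. acc=(acc<<6)|0x35=0x4F5
Completed: cp=U+04F5 (starts at byte 8)
Byte[10]=E3: 3-byte lead, need 2 cont bytes. acc=0x3
Byte[11]=AF: continuation. acc=(acc<<6)|0x2F=0xEF
Byte[12]=B4: continuation. acc=(acc<<6)|0x34=0x3BF4
Completed: cp=U+3BF4 (starts at byte 10)
Byte[13]=EA: 3-byte lead, need 2 cont bytes. acc=0xA
Byte[14]=95: continuation. acc=(acc<<6)|0x15=0x295
Byte[15]=B1: continuation. acc=(acc<<6)|0x31=0xA571
Completed: cp=U+A571 (starts at byte 13)
Byte[16]=53: 1-byte ASCII. cp=U+0053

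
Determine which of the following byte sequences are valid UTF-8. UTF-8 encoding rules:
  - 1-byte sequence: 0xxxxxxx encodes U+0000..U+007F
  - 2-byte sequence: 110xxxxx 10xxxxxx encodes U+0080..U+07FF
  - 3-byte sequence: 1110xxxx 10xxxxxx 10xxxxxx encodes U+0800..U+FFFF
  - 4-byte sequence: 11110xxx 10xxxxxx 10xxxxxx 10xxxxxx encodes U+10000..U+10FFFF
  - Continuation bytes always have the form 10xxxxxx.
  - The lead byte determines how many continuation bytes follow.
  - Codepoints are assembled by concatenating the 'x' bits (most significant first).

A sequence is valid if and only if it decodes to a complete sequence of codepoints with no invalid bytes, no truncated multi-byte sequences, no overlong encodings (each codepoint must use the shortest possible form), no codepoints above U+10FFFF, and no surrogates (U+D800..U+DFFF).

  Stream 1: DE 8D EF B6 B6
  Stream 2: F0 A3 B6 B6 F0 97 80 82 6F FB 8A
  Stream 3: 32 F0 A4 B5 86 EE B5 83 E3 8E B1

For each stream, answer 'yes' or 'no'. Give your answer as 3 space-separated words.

Answer: yes no yes

Derivation:
Stream 1: decodes cleanly. VALID
Stream 2: error at byte offset 9. INVALID
Stream 3: decodes cleanly. VALID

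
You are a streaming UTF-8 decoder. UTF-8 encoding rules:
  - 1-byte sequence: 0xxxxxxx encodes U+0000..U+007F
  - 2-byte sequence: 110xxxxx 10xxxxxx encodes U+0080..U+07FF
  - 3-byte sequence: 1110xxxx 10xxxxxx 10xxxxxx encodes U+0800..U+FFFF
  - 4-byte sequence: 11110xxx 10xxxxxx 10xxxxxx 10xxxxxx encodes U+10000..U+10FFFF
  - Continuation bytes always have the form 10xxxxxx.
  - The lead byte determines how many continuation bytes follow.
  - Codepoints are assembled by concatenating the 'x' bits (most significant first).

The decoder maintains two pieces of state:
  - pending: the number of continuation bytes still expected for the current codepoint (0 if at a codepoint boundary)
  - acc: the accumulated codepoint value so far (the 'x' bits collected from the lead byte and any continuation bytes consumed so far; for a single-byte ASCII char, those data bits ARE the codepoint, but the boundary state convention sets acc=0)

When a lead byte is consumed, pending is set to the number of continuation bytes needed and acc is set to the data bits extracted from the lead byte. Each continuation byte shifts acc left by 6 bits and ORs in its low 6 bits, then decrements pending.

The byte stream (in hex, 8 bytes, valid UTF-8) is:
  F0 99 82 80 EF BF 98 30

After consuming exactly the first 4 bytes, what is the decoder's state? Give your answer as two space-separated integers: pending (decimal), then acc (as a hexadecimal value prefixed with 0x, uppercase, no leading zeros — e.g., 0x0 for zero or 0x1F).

Byte[0]=F0: 4-byte lead. pending=3, acc=0x0
Byte[1]=99: continuation. acc=(acc<<6)|0x19=0x19, pending=2
Byte[2]=82: continuation. acc=(acc<<6)|0x02=0x642, pending=1
Byte[3]=80: continuation. acc=(acc<<6)|0x00=0x19080, pending=0

Answer: 0 0x19080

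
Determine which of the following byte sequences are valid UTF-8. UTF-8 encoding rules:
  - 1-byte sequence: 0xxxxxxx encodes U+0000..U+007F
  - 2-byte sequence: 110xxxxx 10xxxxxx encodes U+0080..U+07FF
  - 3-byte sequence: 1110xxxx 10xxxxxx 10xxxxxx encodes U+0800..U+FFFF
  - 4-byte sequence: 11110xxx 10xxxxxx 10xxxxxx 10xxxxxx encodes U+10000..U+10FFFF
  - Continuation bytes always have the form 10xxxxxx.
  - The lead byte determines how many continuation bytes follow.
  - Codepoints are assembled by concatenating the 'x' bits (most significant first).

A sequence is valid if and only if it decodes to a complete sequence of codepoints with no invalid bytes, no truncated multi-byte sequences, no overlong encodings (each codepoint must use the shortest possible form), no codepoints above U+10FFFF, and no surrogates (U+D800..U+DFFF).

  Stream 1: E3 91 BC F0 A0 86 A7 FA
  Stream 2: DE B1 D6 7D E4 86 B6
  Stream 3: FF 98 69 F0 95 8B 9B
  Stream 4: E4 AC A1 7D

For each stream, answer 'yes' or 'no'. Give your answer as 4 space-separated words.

Answer: no no no yes

Derivation:
Stream 1: error at byte offset 7. INVALID
Stream 2: error at byte offset 3. INVALID
Stream 3: error at byte offset 0. INVALID
Stream 4: decodes cleanly. VALID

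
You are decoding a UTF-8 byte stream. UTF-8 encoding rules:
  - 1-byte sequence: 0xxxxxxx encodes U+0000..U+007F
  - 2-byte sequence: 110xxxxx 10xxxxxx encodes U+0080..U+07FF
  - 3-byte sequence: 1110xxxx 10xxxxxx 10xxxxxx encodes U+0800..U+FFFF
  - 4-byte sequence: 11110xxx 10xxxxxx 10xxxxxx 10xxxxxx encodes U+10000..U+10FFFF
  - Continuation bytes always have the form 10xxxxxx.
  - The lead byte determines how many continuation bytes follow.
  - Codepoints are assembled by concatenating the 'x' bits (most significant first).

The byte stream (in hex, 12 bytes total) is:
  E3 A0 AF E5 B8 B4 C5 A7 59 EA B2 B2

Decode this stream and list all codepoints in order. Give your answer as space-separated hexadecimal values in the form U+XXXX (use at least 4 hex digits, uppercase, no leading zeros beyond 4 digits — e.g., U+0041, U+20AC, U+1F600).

Answer: U+382F U+5E34 U+0167 U+0059 U+ACB2

Derivation:
Byte[0]=E3: 3-byte lead, need 2 cont bytes. acc=0x3
Byte[1]=A0: continuation. acc=(acc<<6)|0x20=0xE0
Byte[2]=AF: continuation. acc=(acc<<6)|0x2F=0x382F
Completed: cp=U+382F (starts at byte 0)
Byte[3]=E5: 3-byte lead, need 2 cont bytes. acc=0x5
Byte[4]=B8: continuation. acc=(acc<<6)|0x38=0x178
Byte[5]=B4: continuation. acc=(acc<<6)|0x34=0x5E34
Completed: cp=U+5E34 (starts at byte 3)
Byte[6]=C5: 2-byte lead, need 1 cont bytes. acc=0x5
Byte[7]=A7: continuation. acc=(acc<<6)|0x27=0x167
Completed: cp=U+0167 (starts at byte 6)
Byte[8]=59: 1-byte ASCII. cp=U+0059
Byte[9]=EA: 3-byte lead, need 2 cont bytes. acc=0xA
Byte[10]=B2: continuation. acc=(acc<<6)|0x32=0x2B2
Byte[11]=B2: continuation. acc=(acc<<6)|0x32=0xACB2
Completed: cp=U+ACB2 (starts at byte 9)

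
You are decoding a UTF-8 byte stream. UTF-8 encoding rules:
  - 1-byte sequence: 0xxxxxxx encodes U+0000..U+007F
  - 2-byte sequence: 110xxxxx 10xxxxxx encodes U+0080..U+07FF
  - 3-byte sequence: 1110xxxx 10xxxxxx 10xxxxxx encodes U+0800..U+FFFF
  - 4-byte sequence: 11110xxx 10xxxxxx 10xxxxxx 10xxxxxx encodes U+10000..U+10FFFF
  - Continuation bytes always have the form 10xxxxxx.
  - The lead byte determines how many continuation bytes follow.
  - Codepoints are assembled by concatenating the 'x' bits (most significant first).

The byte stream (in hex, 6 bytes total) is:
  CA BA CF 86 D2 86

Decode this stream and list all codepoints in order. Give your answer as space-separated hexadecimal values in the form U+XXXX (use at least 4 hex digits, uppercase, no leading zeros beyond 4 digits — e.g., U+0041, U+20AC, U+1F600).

Byte[0]=CA: 2-byte lead, need 1 cont bytes. acc=0xA
Byte[1]=BA: continuation. acc=(acc<<6)|0x3A=0x2BA
Completed: cp=U+02BA (starts at byte 0)
Byte[2]=CF: 2-byte lead, need 1 cont bytes. acc=0xF
Byte[3]=86: continuation. acc=(acc<<6)|0x06=0x3C6
Completed: cp=U+03C6 (starts at byte 2)
Byte[4]=D2: 2-byte lead, need 1 cont bytes. acc=0x12
Byte[5]=86: continuation. acc=(acc<<6)|0x06=0x486
Completed: cp=U+0486 (starts at byte 4)

Answer: U+02BA U+03C6 U+0486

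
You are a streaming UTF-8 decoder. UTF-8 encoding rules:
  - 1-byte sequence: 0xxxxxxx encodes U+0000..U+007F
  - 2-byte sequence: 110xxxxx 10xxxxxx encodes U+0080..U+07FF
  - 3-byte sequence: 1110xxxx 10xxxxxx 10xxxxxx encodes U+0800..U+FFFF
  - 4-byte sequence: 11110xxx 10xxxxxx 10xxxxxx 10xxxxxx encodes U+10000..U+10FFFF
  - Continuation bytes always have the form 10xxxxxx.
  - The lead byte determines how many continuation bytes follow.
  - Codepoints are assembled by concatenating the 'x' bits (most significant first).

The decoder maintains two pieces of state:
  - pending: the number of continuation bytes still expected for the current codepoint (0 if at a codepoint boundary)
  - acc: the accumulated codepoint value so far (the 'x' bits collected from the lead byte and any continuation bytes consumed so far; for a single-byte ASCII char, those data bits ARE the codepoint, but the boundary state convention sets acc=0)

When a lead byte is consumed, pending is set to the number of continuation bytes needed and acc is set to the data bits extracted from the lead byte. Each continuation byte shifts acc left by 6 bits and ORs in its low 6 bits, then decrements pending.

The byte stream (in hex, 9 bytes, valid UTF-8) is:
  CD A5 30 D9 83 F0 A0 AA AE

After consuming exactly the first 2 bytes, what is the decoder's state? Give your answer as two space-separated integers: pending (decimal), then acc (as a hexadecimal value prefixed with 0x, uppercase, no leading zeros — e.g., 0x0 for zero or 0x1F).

Byte[0]=CD: 2-byte lead. pending=1, acc=0xD
Byte[1]=A5: continuation. acc=(acc<<6)|0x25=0x365, pending=0

Answer: 0 0x365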